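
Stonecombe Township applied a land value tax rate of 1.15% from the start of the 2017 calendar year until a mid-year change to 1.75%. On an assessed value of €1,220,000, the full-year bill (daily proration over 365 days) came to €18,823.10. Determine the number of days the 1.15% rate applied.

126 days

Let d = days at the first rate; then 365 − d days at the second rate.
€1,220,000 × [1.15%·d + 1.75%·(365−d)] / 365 = €18,823.10
Solving gives d = 126, so the new rate took effect on 7 May 2017.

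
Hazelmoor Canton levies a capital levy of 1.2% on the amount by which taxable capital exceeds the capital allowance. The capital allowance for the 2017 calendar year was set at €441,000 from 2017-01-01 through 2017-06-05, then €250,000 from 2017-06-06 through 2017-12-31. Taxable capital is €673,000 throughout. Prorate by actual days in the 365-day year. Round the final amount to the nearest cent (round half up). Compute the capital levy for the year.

2017-01-01 to 2017-06-05: 156 days, exemption €441,000 → (€673,000 − €441,000) × 1.2% × 156/365 = €1,189.8740
2017-06-06 to 2017-12-31: 209 days, exemption €250,000 → (€673,000 − €250,000) × 1.2% × 209/365 = €2,906.5315
Total = €4,096.4055

€4,096.41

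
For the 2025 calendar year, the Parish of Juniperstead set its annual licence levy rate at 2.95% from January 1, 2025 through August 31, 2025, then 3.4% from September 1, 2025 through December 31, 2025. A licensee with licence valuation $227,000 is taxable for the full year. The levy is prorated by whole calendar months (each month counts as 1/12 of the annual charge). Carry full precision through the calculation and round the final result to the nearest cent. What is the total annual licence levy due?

$7,037.00

January 1 – August 31, 2025: 8 months at 2.95% → $227,000 × 2.95% × 8/12 = $4,464.3333
September 1 – December 31, 2025: 4 months at 3.4% → $227,000 × 3.4% × 4/12 = $2,572.6667
Total = $7,037.0000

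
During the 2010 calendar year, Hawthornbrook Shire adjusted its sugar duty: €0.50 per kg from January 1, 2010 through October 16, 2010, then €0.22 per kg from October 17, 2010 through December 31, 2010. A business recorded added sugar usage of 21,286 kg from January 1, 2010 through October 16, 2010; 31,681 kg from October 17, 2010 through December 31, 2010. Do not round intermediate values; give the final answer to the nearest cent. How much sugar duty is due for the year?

€17,612.82

January 1 – October 16, 2010: 21,286 kg at €0.50/kg → €10,643.00
October 17 – December 31, 2010: 31,681 kg at €0.22/kg → €6,969.82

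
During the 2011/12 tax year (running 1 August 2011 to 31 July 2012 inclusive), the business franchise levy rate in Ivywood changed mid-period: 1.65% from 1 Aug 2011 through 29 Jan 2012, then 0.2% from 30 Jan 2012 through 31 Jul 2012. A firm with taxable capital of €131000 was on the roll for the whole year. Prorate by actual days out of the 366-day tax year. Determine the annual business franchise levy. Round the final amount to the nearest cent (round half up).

€1206.56

1 Aug 2011 – 29 Jan 2012: 182 days at 1.65% → €131000 × 1.65% × 182/366 = €1074.8443
30 Jan – 31 Jul 2012: 184 days at 0.2% → €131000 × 0.2% × 184/366 = €131.7158
Total = €1206.5601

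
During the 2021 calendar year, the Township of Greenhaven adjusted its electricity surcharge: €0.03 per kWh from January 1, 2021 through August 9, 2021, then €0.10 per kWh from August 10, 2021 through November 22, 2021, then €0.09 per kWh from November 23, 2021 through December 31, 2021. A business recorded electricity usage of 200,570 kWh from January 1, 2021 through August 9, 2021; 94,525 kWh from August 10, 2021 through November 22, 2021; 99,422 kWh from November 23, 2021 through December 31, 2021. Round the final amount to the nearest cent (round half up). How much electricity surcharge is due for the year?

€24,417.58

January 1 – August 9, 2021: 200,570 kWh at €0.03/kWh → €6,017.10
August 10 – November 22, 2021: 94,525 kWh at €0.10/kWh → €9,452.50
November 23 – December 31, 2021: 99,422 kWh at €0.09/kWh → €8,947.98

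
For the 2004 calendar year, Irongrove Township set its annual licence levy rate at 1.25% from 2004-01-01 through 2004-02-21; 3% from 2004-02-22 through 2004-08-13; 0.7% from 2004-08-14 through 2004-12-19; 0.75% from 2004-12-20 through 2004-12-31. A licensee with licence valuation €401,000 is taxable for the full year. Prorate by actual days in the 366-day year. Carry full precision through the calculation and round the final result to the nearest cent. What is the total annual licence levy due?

2004-01-01 to 2004-02-21: 52 days at 1.25% → €401,000 × 1.25% × 52/366 = €712.1585
2004-02-22 to 2004-08-13: 174 days at 3% → €401,000 × 3% × 174/366 = €5,719.1803
2004-08-14 to 2004-12-19: 128 days at 0.7% → €401,000 × 0.7% × 128/366 = €981.6831
2004-12-20 to 2004-12-31: 12 days at 0.75% → €401,000 × 0.75% × 12/366 = €98.6066
Total = €7,511.6284

€7,511.63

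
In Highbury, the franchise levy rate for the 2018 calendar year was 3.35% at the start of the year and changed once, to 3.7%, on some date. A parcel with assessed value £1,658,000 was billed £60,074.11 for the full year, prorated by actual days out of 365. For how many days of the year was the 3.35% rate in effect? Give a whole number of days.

80 days

Let d = days at the first rate; then 365 − d days at the second rate.
£1,658,000 × [3.35%·d + 3.7%·(365−d)] / 365 = £60,074.11
Solving gives d = 80, so the new rate took effect on 22 Mar 2018.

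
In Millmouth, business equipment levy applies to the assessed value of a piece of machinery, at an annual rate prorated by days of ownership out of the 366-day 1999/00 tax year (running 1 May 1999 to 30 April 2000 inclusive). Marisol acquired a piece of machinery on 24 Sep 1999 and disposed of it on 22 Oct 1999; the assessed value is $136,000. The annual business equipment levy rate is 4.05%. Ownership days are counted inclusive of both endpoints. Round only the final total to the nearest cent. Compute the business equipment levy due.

$436.43

Days held (24 Sep – 22 Oct 1999): 29 out of 366
Tax = $136,000 × 4.05% × 29/366 = $436.4262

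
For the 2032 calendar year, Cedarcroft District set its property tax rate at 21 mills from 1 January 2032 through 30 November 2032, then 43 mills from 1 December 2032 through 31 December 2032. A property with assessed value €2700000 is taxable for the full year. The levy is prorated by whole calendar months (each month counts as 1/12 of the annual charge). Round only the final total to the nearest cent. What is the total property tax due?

1 January – 30 November 2032: 11 months at 21 mills → €2700000 × 2.1% × 11/12 = €51975.0000
1 December – 31 December 2032: 1 month at 43 mills → €2700000 × 4.3% × 1/12 = €9675.0000
Total = €61650.0000

€61650.00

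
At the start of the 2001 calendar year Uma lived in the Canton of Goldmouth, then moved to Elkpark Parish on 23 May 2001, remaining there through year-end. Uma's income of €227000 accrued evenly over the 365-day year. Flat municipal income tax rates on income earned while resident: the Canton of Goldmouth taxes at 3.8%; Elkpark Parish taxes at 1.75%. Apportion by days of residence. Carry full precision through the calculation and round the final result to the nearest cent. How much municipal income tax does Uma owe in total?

The Canton of Goldmouth, 1 Jan – 22 May 2001: 142 days → €227000 × 3.8% × 142/365 = €3355.8685
Elkpark Parish, 23 May – 31 Dec 2001: 223 days → €227000 × 1.75% × 223/365 = €2427.0342
Total = €5782.9027

€5782.90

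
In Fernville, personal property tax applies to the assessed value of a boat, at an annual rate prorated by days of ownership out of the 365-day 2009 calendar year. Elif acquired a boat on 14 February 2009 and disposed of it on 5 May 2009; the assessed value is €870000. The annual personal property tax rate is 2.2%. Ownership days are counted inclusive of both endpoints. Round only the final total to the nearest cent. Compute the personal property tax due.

Days held (14 February – 5 May 2009): 81 out of 365
Tax = €870000 × 2.2% × 81/365 = €4247.5068

€4247.51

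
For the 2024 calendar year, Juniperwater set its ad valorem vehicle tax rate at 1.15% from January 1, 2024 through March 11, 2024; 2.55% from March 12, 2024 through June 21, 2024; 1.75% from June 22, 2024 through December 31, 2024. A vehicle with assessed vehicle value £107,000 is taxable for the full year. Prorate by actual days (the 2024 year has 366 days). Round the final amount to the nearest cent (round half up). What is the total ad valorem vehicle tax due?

January 1 – March 11, 2024: 71 days at 1.15% → £107,000 × 1.15% × 71/366 = £238.7036
March 12 – June 21, 2024: 102 days at 2.55% → £107,000 × 2.55% × 102/366 = £760.4016
June 22 – December 31, 2024: 193 days at 1.75% → £107,000 × 1.75% × 193/366 = £987.4112
Total = £1,986.5164

£1,986.52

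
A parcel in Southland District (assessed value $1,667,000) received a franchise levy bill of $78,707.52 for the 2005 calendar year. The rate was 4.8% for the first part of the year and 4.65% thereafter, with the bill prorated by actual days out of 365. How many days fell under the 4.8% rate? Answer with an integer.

Let d = days at the first rate; then 365 − d days at the second rate.
$1,667,000 × [4.8%·d + 4.65%·(365−d)] / 365 = $78,707.52
Solving gives d = 174, so the new rate took effect on 24 June 2005.

174 days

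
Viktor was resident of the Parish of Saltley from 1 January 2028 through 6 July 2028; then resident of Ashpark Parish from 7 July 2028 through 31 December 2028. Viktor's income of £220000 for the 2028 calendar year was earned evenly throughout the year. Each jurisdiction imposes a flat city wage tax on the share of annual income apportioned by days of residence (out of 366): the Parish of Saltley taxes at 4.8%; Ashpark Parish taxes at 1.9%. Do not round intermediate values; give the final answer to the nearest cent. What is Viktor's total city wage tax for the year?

£7457.16

The Parish of Saltley, 1 January – 6 July 2028: 188 days → £220000 × 4.8% × 188/366 = £5424.2623
Ashpark Parish, 7 July – 31 December 2028: 178 days → £220000 × 1.9% × 178/366 = £2032.8962
Total = £7457.1585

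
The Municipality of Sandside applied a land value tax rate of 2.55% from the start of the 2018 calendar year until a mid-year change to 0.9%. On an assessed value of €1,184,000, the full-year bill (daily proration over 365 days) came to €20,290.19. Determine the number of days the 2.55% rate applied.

Let d = days at the first rate; then 365 − d days at the second rate.
€1,184,000 × [2.55%·d + 0.9%·(365−d)] / 365 = €20,290.19
Solving gives d = 180, so the new rate took effect on 30 Jun 2018.

180 days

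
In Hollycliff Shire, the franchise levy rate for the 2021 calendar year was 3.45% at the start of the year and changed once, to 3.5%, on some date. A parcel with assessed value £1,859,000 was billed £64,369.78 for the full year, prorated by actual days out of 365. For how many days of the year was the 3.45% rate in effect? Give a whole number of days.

Let d = days at the first rate; then 365 − d days at the second rate.
£1,859,000 × [3.45%·d + 3.5%·(365−d)] / 365 = £64,369.78
Solving gives d = 273, so the new rate took effect on 1 October 2021.

273 days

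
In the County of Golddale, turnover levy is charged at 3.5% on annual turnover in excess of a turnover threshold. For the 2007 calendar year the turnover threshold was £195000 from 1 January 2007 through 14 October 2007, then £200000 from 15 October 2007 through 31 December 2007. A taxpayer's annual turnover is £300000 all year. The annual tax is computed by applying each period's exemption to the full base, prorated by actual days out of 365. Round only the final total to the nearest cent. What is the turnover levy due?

£3637.60

1 January – 14 October 2007: 287 days, exemption £195000 → (£300000 − £195000) × 3.5% × 287/365 = £2889.6575
15 October – 31 December 2007: 78 days, exemption £200000 → (£300000 − £200000) × 3.5% × 78/365 = £747.9452
Total = £3637.6027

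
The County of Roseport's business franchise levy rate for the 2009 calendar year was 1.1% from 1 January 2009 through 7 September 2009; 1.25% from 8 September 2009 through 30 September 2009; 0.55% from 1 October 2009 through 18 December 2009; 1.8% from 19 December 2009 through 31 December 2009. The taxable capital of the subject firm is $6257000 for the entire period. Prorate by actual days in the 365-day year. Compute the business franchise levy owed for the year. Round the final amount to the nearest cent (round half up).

1 January – 7 September 2009: 250 days at 1.1% → $6257000 × 1.1% × 250/365 = $47141.7808
8 September – 30 September 2009: 23 days at 1.25% → $6257000 × 1.25% × 23/365 = $4928.4589
1 October – 18 December 2009: 79 days at 0.55% → $6257000 × 0.55% × 79/365 = $7448.4014
19 December – 31 December 2009: 13 days at 1.8% → $6257000 × 1.8% × 13/365 = $4011.3370
Total = $63529.9781

$63529.98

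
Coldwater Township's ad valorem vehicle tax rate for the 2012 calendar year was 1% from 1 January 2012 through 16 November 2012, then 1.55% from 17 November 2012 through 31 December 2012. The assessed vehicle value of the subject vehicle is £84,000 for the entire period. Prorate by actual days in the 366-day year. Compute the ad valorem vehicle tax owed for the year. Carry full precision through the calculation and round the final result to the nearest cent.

1 January – 16 November 2012: 321 days at 1% → £84,000 × 1% × 321/366 = £736.7213
17 November – 31 December 2012: 45 days at 1.55% → £84,000 × 1.55% × 45/366 = £160.0820
Total = £896.8033

£896.80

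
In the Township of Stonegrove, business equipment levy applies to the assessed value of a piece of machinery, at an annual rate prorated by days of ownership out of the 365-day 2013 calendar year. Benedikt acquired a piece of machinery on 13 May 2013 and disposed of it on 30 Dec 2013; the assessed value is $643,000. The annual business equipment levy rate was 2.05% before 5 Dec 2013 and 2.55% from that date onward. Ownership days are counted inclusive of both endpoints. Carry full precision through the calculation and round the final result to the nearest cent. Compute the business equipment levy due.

13 May – 4 Dec 2013: 206 days at 2.05% → $643,000 × 2.05% × 206/365 = $7,439.4219
5 Dec – 30 Dec 2013: 26 days at 2.55% → $643,000 × 2.55% × 26/365 = $1,167.9699
Total = $8,607.3918

$8,607.39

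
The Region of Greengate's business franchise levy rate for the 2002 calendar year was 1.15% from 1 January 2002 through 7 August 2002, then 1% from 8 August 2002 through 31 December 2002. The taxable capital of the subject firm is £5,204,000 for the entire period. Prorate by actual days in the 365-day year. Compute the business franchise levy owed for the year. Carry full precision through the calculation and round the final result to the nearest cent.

1 January – 7 August 2002: 219 days at 1.15% → £5,204,000 × 1.15% × 219/365 = £35,907.6000
8 August – 31 December 2002: 146 days at 1% → £5,204,000 × 1% × 146/365 = £20,816.0000
Total = £56,723.6000

£56,723.60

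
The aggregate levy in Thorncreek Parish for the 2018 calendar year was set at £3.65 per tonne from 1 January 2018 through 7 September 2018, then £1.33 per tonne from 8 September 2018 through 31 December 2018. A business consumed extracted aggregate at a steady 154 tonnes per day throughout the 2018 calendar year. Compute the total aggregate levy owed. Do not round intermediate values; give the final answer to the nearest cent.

1 January – 7 September 2018: 250 days × 154 tonnes/day = 38,500 tonnes at £3.65/tonne → £140,525.00
8 September – 31 December 2018: 115 days × 154 tonnes/day = 17,710 tonnes at £1.33/tonne → £23,554.30

£164,079.30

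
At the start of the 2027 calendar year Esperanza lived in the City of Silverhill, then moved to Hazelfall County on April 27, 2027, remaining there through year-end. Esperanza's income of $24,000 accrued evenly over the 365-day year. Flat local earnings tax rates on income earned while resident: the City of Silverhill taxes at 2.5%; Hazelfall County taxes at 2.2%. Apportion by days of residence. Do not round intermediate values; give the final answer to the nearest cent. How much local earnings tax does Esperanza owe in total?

The City of Silverhill, January 1 – April 26, 2027: 116 days → $24,000 × 2.5% × 116/365 = $190.6849
Hazelfall County, April 27 – December 31, 2027: 249 days → $24,000 × 2.2% × 249/365 = $360.1973
Total = $550.8822

$550.88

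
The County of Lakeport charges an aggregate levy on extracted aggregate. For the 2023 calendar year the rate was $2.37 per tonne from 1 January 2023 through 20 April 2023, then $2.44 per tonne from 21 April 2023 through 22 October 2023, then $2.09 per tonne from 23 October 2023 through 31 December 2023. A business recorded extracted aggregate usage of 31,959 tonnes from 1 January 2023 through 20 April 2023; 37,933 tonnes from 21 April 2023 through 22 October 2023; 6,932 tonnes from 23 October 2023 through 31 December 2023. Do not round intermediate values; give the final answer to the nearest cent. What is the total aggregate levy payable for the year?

1 January – 20 April 2023: 31,959 tonnes at $2.37/tonne → $75742.83
21 April – 22 October 2023: 37,933 tonnes at $2.44/tonne → $92556.52
23 October – 31 December 2023: 6,932 tonnes at $2.09/tonne → $14487.88

$182787.23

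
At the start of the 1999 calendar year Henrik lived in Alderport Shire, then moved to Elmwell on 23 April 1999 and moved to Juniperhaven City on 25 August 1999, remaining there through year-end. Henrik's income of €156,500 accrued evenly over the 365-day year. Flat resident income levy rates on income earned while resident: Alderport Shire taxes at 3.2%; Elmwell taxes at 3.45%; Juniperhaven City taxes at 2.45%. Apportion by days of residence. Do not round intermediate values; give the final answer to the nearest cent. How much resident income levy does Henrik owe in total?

Alderport Shire, 1 January – 22 April 1999: 112 days → €156,500 × 3.2% × 112/365 = €1,536.7014
Elmwell, 23 April – 24 August 1999: 124 days → €156,500 × 3.45% × 124/365 = €1,834.2658
Juniperhaven City, 25 August – 31 December 1999: 129 days → €156,500 × 2.45% × 129/365 = €1,355.1185
Total = €4,726.0856

€4,726.09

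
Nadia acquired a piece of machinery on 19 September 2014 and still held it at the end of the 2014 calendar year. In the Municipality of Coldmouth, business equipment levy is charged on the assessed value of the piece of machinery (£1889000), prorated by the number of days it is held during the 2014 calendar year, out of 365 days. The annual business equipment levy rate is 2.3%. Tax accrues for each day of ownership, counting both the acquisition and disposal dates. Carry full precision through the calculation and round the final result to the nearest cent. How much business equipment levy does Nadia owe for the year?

Days held (19 September – 31 December 2014): 104 out of 365
Tax = £1889000 × 2.3% × 104/365 = £12379.4192

£12379.42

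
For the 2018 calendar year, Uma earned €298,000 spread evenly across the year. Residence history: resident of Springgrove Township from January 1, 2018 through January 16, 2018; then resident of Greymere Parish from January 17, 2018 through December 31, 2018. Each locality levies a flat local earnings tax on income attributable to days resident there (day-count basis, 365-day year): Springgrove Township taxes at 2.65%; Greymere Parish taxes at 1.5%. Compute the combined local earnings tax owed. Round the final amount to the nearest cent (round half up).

Springgrove Township, January 1 – January 16, 2018: 16 days → €298,000 × 2.65% × 16/365 = €346.1699
Greymere Parish, January 17 – December 31, 2018: 349 days → €298,000 × 1.5% × 349/365 = €4,274.0548
Total = €4,620.2247

€4,620.22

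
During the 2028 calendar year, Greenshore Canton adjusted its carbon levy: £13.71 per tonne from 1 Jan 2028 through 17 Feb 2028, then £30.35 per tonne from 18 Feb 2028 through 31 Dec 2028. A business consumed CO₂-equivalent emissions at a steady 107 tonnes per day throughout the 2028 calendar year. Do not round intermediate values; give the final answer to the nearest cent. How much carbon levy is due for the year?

£1,103,103.66

1 Jan – 17 Feb 2028: 48 days × 107 tonnes/day = 5,136 tonnes at £13.71/tonne → £70,414.56
18 Feb – 31 Dec 2028: 318 days × 107 tonnes/day = 34,026 tonnes at £30.35/tonne → £1,032,689.10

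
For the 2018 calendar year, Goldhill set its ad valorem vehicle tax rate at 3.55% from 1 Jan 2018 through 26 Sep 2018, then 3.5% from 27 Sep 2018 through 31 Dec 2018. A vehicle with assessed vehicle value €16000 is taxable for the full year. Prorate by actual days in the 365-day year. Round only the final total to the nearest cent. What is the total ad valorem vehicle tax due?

€565.90

1 Jan – 26 Sep 2018: 269 days at 3.55% → €16000 × 3.55% × 269/365 = €418.6082
27 Sep – 31 Dec 2018: 96 days at 3.5% → €16000 × 3.5% × 96/365 = €147.2877
Total = €565.8959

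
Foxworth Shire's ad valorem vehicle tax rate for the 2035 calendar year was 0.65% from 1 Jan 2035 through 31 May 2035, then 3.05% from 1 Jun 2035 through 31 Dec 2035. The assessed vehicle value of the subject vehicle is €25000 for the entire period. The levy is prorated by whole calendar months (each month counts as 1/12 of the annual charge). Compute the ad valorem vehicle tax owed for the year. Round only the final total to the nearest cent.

€512.50

1 Jan – 31 May 2035: 5 months at 0.65% → €25000 × 0.65% × 5/12 = €67.7083
1 Jun – 31 Dec 2035: 7 months at 3.05% → €25000 × 3.05% × 7/12 = €444.7917
Total = €512.5000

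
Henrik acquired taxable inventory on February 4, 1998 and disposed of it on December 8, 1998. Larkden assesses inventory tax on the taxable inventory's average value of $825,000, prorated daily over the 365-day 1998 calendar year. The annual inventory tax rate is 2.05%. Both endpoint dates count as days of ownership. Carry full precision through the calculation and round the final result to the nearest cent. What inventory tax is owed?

Days held (February 4 – December 8, 1998): 308 out of 365
Tax = $825,000 × 2.05% × 308/365 = $14,271.3699

$14,271.37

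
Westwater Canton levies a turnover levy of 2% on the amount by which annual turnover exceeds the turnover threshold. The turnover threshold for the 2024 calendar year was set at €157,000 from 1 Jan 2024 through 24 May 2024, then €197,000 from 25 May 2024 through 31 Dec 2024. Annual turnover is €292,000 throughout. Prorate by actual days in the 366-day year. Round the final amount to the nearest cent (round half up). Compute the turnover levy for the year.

€2,216.94

1 Jan – 24 May 2024: 145 days, exemption €157,000 → (€292,000 − €157,000) × 2% × 145/366 = €1,069.6721
25 May – 31 Dec 2024: 221 days, exemption €197,000 → (€292,000 − €197,000) × 2% × 221/366 = €1,147.2678
Total = €2,216.9399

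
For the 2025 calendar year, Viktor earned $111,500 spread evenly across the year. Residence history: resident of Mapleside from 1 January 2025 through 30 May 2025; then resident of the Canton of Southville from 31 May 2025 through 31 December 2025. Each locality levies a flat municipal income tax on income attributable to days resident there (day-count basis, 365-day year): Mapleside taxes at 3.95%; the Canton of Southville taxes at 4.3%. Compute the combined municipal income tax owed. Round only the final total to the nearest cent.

$4,634.12

Mapleside, 1 January – 30 May 2025: 150 days → $111,500 × 3.95% × 150/365 = $1,809.9658
The Canton of Southville, 31 May – 31 December 2025: 215 days → $111,500 × 4.3% × 215/365 = $2,824.1575
Total = $4,634.1233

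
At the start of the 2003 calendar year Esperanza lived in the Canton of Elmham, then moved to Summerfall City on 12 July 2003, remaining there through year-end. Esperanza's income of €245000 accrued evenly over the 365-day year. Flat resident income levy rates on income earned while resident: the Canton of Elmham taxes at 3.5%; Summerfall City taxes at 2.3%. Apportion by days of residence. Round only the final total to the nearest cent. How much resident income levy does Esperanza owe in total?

The Canton of Elmham, 1 January – 11 July 2003: 192 days → €245000 × 3.5% × 192/365 = €4510.6849
Summerfall City, 12 July – 31 December 2003: 173 days → €245000 × 2.3% × 173/365 = €2670.8356
Total = €7181.5205

€7181.52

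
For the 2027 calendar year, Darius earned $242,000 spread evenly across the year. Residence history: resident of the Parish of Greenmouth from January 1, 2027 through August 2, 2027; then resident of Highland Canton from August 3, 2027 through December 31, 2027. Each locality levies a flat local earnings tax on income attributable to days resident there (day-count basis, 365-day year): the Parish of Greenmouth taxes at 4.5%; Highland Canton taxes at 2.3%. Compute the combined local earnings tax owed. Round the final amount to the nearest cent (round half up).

$8,687.47

The Parish of Greenmouth, January 1 – August 2, 2027: 214 days → $242,000 × 4.5% × 214/365 = $6,384.8219
Highland Canton, August 3 – December 31, 2027: 151 days → $242,000 × 2.3% × 151/365 = $2,302.6466
Total = $8,687.4685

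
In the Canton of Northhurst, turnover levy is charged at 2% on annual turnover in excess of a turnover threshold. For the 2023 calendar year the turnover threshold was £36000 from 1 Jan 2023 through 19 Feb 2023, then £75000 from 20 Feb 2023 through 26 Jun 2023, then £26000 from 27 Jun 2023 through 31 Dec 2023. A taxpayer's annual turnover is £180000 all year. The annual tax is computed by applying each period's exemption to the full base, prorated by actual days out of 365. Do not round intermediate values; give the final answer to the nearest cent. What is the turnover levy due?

1 Jan – 19 Feb 2023: 50 days, exemption £36000 → (£180000 − £36000) × 2% × 50/365 = £394.5205
20 Feb – 26 Jun 2023: 127 days, exemption £75000 → (£180000 − £75000) × 2% × 127/365 = £730.6849
27 Jun – 31 Dec 2023: 188 days, exemption £26000 → (£180000 − £26000) × 2% × 188/365 = £1586.4110
Total = £2711.6164

£2711.62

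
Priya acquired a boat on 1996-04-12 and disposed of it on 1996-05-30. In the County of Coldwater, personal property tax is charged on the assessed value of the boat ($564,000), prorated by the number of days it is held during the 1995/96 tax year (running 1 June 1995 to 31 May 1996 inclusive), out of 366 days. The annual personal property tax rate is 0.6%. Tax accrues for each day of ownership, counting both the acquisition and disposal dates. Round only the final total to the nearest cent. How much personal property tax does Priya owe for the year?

Days held (1996-04-12 to 1996-05-30): 49 out of 366
Tax = $564,000 × 0.6% × 49/366 = $453.0492

$453.05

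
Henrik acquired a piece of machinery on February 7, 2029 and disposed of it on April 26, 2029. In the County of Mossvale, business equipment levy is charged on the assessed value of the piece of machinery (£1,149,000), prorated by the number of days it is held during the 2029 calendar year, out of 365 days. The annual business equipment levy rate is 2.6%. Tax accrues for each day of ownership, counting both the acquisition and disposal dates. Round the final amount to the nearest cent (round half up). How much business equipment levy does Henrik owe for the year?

£6,465.88

Days held (February 7 – April 26, 2029): 79 out of 365
Tax = £1,149,000 × 2.6% × 79/365 = £6,465.8795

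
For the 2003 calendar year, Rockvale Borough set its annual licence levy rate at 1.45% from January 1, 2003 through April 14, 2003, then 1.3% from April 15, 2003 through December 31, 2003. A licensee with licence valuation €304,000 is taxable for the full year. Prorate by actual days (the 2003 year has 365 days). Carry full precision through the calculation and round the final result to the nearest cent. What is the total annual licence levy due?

January 1 – April 14, 2003: 104 days at 1.45% → €304,000 × 1.45% × 104/365 = €1,255.9781
April 15 – December 31, 2003: 261 days at 1.3% → €304,000 × 1.3% × 261/365 = €2,825.9507
Total = €4,081.9288

€4,081.93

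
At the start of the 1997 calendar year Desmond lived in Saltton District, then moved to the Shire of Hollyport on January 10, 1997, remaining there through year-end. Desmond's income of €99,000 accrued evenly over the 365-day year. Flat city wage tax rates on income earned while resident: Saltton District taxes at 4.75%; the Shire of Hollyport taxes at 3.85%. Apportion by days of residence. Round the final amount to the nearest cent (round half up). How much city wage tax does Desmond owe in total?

Saltton District, January 1 – January 9, 1997: 9 days → €99,000 × 4.75% × 9/365 = €115.9521
The Shire of Hollyport, January 10 – December 31, 1997: 356 days → €99,000 × 3.85% × 356/365 = €3,717.5178
Total = €3,833.4699

€3,833.47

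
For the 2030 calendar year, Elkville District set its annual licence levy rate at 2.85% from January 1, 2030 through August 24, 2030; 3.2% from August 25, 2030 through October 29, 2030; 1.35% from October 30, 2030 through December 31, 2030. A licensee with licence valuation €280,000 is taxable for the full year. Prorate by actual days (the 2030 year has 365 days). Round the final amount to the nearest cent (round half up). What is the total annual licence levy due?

€7,432.27

January 1 – August 24, 2030: 236 days at 2.85% → €280,000 × 2.85% × 236/365 = €5,159.6712
August 25 – October 29, 2030: 66 days at 3.2% → €280,000 × 3.2% × 66/365 = €1,620.1644
October 30 – December 31, 2030: 63 days at 1.35% → €280,000 × 1.35% × 63/365 = €652.4384
Total = €7,432.2740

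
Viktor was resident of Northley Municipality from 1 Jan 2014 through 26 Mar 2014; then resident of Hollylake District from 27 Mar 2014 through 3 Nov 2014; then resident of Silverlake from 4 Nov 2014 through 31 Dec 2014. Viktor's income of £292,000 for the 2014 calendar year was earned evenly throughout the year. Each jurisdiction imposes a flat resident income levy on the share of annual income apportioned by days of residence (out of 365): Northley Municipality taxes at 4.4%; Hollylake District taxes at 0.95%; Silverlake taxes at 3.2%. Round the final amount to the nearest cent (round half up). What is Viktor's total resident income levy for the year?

£6,164.00

Northley Municipality, 1 Jan – 26 Mar 2014: 85 days → £292,000 × 4.4% × 85/365 = £2,992.0000
Hollylake District, 27 Mar – 3 Nov 2014: 222 days → £292,000 × 0.95% × 222/365 = £1,687.2000
Silverlake, 4 Nov – 31 Dec 2014: 58 days → £292,000 × 3.2% × 58/365 = £1,484.8000
Total = £6,164.0000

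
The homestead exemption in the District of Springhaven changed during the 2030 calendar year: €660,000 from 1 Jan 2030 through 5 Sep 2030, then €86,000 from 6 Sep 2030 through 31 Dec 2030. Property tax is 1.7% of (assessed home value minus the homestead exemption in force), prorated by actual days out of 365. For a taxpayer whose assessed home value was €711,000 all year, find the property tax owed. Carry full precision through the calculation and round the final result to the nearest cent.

1 Jan – 5 Sep 2030: 248 days, exemption €660,000 → (€711,000 − €660,000) × 1.7% × 248/365 = €589.0849
6 Sep – 31 Dec 2030: 117 days, exemption €86,000 → (€711,000 − €86,000) × 1.7% × 117/365 = €3,405.8219
Total = €3,994.9068

€3,994.91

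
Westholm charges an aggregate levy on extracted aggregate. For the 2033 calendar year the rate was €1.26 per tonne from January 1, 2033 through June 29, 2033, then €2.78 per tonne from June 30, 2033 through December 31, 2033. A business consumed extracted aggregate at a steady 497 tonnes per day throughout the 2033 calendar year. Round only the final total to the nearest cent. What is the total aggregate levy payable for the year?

€368,326.70

January 1 – June 29, 2033: 180 days × 497 tonnes/day = 89,460 tonnes at €1.26/tonne → €112,719.60
June 30 – December 31, 2033: 185 days × 497 tonnes/day = 91,945 tonnes at €2.78/tonne → €255,607.10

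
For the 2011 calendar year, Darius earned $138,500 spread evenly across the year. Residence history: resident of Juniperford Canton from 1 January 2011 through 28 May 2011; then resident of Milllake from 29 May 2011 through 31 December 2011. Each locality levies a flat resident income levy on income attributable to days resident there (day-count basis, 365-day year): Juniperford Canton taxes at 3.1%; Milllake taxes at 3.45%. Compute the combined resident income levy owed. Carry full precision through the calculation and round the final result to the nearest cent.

Juniperford Canton, 1 January – 28 May 2011: 148 days → $138,500 × 3.1% × 148/365 = $1,740.9260
Milllake, 29 May – 31 December 2011: 217 days → $138,500 × 3.45% × 217/365 = $2,840.7678
Total = $4,581.6938

$4,581.69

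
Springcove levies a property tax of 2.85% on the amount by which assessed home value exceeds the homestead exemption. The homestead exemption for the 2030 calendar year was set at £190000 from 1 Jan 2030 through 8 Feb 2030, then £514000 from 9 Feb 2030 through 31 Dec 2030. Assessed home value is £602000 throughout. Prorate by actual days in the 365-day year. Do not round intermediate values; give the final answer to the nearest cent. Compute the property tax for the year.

£3494.65

1 Jan – 8 Feb 2030: 39 days, exemption £190000 → (£602000 − £190000) × 2.85% × 39/365 = £1254.6247
9 Feb – 31 Dec 2030: 326 days, exemption £514000 → (£602000 − £514000) × 2.85% × 326/365 = £2240.0219
Total = £3494.6466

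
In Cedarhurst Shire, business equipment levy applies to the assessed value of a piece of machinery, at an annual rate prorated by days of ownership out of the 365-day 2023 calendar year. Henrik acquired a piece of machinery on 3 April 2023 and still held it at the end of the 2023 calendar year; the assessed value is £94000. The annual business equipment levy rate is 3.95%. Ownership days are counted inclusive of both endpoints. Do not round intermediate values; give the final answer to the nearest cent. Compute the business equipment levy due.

£2777.12

Days held (3 April – 31 December 2023): 273 out of 365
Tax = £94000 × 3.95% × 273/365 = £2777.1205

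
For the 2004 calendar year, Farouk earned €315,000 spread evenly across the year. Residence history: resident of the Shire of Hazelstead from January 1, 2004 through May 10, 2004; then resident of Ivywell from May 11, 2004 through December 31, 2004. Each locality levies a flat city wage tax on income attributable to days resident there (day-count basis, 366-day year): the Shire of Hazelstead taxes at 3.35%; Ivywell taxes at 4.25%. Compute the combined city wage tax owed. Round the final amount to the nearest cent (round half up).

The Shire of Hazelstead, January 1 – May 10, 2004: 131 days → €315,000 × 3.35% × 131/366 = €3,776.9877
Ivywell, May 11 – December 31, 2004: 235 days → €315,000 × 4.25% × 235/366 = €8,595.7992
Total = €12,372.7869

€12,372.79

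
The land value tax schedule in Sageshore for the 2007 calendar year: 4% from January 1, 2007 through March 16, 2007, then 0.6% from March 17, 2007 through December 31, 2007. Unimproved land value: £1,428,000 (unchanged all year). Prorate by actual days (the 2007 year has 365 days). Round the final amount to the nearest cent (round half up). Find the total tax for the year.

£18,544.44

January 1 – March 16, 2007: 75 days at 4% → £1,428,000 × 4% × 75/365 = £11,736.9863
March 17 – December 31, 2007: 290 days at 0.6% → £1,428,000 × 0.6% × 290/365 = £6,807.4521
Total = £18,544.4384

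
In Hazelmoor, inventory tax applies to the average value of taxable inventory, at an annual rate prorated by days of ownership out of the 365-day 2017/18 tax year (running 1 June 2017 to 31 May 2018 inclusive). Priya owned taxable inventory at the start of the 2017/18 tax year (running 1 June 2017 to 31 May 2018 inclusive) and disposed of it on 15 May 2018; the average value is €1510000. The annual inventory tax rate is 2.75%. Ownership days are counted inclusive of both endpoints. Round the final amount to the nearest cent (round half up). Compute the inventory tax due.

Days held (1 Jun 2017 – 15 May 2018): 349 out of 365
Tax = €1510000 × 2.75% × 349/365 = €39704.7260

€39704.73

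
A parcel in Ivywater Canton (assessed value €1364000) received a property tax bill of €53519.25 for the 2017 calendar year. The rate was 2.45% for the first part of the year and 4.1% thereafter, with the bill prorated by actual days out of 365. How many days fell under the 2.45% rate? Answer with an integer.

Let d = days at the first rate; then 365 − d days at the second rate.
€1364000 × [2.45%·d + 4.1%·(365−d)] / 365 = €53519.25
Solving gives d = 39, so the new rate took effect on 9 February 2017.

39 days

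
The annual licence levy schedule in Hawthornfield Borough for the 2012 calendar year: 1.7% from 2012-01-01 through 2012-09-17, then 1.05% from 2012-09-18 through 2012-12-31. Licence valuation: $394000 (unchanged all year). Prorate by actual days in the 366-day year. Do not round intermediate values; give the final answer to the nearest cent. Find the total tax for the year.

$5963.29

2012-01-01 to 2012-09-17: 261 days at 1.7% → $394000 × 1.7% × 261/366 = $4776.4426
2012-09-18 to 2012-12-31: 105 days at 1.05% → $394000 × 1.05% × 105/366 = $1186.8443
Total = $5963.2869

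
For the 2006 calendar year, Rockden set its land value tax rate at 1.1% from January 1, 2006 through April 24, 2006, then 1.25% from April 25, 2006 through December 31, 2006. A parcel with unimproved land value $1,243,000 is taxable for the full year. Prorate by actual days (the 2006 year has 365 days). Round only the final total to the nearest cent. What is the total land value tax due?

January 1 – April 24, 2006: 114 days at 1.1% → $1,243,000 × 1.1% × 114/365 = $4,270.4712
April 25 – December 31, 2006: 251 days at 1.25% → $1,243,000 × 1.25% × 251/365 = $10,684.6918
Total = $14,955.1630

$14,955.16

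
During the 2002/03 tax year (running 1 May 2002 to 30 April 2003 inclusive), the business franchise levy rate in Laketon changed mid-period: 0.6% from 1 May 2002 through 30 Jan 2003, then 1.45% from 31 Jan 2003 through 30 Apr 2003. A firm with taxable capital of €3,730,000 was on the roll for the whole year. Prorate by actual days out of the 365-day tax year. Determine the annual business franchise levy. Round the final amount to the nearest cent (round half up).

€30,197.67

1 May 2002 – 30 Jan 2003: 275 days at 0.6% → €3,730,000 × 0.6% × 275/365 = €16,861.6438
31 Jan – 30 Apr 2003: 90 days at 1.45% → €3,730,000 × 1.45% × 90/365 = €13,336.0274
Total = €30,197.6712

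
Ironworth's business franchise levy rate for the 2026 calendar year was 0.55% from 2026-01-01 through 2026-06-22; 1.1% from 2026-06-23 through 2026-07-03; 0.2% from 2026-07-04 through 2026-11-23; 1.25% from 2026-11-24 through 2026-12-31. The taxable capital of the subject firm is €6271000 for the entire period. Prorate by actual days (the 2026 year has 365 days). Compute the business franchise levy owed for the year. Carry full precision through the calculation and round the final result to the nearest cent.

€31501.04

2026-01-01 to 2026-06-22: 173 days at 0.55% → €6271000 × 0.55% × 173/365 = €16347.5521
2026-06-23 to 2026-07-03: 11 days at 1.1% → €6271000 × 1.1% × 11/365 = €2078.8795
2026-07-04 to 2026-11-23: 143 days at 0.2% → €6271000 × 0.2% × 143/365 = €4913.7151
2026-11-24 to 2026-12-31: 38 days at 1.25% → €6271000 × 1.25% × 38/365 = €8160.8904
Total = €31501.0370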